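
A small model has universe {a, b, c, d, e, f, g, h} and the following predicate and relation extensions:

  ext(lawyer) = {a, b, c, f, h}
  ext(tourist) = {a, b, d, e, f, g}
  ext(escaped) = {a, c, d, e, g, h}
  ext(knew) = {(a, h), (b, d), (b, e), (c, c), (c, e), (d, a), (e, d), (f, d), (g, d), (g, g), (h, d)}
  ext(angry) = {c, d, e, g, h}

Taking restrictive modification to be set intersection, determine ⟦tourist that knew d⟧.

{b, e, f, g}

⟦that knew d⟧ = {x : ⟨x, d⟩ ∈ ⟦knew⟧} = {b, e, f, g, h}
⟦tourist⟧ = {a, b, d, e, f, g}
… ∩ ⟦that knew d⟧ = {a, b, d, e, f, g} ∩ {b, e, f, g, h} = {b, e, f, g}
So ⟦tourist that knew d⟧ = {b, e, f, g}.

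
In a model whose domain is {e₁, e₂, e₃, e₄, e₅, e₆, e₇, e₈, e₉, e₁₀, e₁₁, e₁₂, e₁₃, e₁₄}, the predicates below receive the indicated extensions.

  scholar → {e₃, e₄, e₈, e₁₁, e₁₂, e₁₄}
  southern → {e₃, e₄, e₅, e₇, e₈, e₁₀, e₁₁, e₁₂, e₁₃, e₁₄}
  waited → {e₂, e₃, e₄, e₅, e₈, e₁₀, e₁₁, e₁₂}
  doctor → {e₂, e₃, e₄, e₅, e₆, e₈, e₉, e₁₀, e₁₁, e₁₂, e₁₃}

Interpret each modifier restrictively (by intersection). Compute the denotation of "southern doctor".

⟦doctor⟧ = {e₂, e₃, e₄, e₅, e₆, e₈, e₉, e₁₀, e₁₁, e₁₂, e₁₃}
… ∩ ⟦southern⟧ = {e₂, e₃, e₄, e₅, e₆, e₈, e₉, e₁₀, e₁₁, e₁₂, e₁₃} ∩ {e₃, e₄, e₅, e₇, e₈, e₁₀, e₁₁, e₁₂, e₁₃, e₁₄} = {e₃, e₄, e₅, e₈, e₁₀, e₁₁, e₁₂, e₁₃}
So ⟦southern doctor⟧ = {e₃, e₄, e₅, e₈, e₁₀, e₁₁, e₁₂, e₁₃}.

{e₃, e₄, e₅, e₈, e₁₀, e₁₁, e₁₂, e₁₃}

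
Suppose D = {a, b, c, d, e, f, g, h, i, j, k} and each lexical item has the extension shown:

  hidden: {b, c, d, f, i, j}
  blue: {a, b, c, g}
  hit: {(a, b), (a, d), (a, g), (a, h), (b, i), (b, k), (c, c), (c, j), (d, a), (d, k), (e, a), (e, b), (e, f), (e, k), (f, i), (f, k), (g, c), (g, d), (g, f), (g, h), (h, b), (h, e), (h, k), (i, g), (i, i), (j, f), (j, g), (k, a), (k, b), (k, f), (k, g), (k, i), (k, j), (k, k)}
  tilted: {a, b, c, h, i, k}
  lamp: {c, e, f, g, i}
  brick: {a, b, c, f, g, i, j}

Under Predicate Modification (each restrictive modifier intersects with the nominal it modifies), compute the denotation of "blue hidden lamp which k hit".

∅

⟦which k hit⟧ = {x : ⟨k, x⟩ ∈ ⟦hit⟧} = {a, b, f, g, i, j, k}
⟦lamp⟧ = {c, e, f, g, i}
… ∩ ⟦which k hit⟧ = {c, e, f, g, i} ∩ {a, b, f, g, i, j, k} = {f, g, i}
… ∩ ⟦blue⟧ = {f, g, i} ∩ {a, b, c, g} = {g}
… ∩ ⟦hidden⟧ = {g} ∩ {b, c, d, f, i, j} = ∅
So ⟦blue hidden lamp which k hit⟧ = ∅.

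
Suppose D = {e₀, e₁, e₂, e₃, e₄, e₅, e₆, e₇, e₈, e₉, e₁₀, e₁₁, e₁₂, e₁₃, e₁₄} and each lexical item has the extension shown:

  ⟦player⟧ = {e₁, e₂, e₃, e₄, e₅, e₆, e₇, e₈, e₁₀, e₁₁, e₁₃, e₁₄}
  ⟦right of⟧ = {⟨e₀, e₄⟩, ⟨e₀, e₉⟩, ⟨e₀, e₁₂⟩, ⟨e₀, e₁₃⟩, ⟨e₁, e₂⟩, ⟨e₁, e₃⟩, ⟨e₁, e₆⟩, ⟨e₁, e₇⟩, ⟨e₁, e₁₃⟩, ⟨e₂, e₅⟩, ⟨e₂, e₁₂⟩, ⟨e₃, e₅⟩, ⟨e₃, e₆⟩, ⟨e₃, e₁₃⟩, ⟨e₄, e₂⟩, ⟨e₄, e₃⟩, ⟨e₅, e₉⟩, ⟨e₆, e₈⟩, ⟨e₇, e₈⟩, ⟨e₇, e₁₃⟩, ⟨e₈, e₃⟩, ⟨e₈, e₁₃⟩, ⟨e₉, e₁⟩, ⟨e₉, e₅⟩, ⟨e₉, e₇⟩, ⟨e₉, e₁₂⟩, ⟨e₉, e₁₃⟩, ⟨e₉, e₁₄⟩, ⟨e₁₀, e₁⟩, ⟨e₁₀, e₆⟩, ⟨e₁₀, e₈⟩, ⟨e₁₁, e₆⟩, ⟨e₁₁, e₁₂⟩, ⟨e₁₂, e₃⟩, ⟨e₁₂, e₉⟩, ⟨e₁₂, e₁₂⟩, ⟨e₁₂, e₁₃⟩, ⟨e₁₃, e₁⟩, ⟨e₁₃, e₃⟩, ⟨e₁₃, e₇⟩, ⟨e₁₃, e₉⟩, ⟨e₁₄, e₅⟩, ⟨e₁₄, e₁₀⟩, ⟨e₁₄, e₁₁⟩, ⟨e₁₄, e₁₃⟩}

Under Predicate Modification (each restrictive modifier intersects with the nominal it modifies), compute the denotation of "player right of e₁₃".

{e₁, e₃, e₇, e₈, e₁₄}

⟦right of e₁₃⟧ = {x : ⟨x, e₁₃⟩ ∈ ⟦right of⟧} = {e₀, e₁, e₃, e₇, e₈, e₉, e₁₂, e₁₄}
⟦player⟧ = {e₁, e₂, e₃, e₄, e₅, e₆, e₇, e₈, e₁₀, e₁₁, e₁₃, e₁₄}
… ∩ ⟦right of e₁₃⟧ = {e₁, e₂, e₃, e₄, e₅, e₆, e₇, e₈, e₁₀, e₁₁, e₁₃, e₁₄} ∩ {e₀, e₁, e₃, e₇, e₈, e₉, e₁₂, e₁₄} = {e₁, e₃, e₇, e₈, e₁₄}
So ⟦player right of e₁₃⟧ = {e₁, e₃, e₇, e₈, e₁₄}.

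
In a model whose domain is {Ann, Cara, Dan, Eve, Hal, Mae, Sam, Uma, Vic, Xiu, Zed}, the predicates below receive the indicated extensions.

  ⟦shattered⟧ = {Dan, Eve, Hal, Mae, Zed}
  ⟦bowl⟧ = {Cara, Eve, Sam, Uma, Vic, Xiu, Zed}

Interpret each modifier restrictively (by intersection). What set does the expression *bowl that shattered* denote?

{Eve, Zed}

⟦that shattered⟧ = ⟦shattered⟧ = {Dan, Eve, Hal, Mae, Zed}
⟦bowl⟧ = {Cara, Eve, Sam, Uma, Vic, Xiu, Zed}
… ∩ ⟦that shattered⟧ = {Cara, Eve, Sam, Uma, Vic, Xiu, Zed} ∩ {Dan, Eve, Hal, Mae, Zed} = {Eve, Zed}
So ⟦bowl that shattered⟧ = {Eve, Zed}.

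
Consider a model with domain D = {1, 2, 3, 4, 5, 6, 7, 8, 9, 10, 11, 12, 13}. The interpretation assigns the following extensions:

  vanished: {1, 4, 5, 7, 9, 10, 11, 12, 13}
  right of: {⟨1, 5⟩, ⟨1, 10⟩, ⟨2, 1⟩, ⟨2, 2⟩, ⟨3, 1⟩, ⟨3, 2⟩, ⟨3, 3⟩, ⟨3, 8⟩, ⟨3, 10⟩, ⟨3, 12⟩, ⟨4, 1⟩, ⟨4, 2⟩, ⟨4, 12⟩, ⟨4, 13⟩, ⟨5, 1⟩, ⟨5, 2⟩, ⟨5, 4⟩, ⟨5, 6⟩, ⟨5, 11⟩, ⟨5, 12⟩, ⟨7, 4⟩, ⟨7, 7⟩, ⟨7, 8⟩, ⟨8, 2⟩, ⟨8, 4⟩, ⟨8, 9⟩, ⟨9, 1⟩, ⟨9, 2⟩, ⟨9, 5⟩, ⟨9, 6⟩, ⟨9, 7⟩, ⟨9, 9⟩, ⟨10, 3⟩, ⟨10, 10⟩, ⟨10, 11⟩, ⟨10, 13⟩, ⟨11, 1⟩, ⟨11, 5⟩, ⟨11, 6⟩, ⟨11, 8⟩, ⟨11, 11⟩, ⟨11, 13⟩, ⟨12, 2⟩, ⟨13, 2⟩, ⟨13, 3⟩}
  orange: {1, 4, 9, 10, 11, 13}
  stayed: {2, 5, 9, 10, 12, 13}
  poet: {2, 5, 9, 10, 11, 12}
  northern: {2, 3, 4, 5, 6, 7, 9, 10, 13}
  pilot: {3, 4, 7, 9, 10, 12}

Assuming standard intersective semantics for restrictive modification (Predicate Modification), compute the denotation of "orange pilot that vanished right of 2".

{4, 9}

⟦that vanished⟧ = ⟦vanished⟧ = {1, 4, 5, 7, 9, 10, 11, 12, 13}
⟦right of 2⟧ = {x : ⟨x, 2⟩ ∈ ⟦right of⟧} = {2, 3, 4, 5, 8, 9, 12, 13}
⟦pilot⟧ = {3, 4, 7, 9, 10, 12}
… ∩ ⟦that vanished⟧ = {3, 4, 7, 9, 10, 12} ∩ {1, 4, 5, 7, 9, 10, 11, 12, 13} = {4, 7, 9, 10, 12}
… ∩ ⟦right of 2⟧ = {4, 7, 9, 10, 12} ∩ {2, 3, 4, 5, 8, 9, 12, 13} = {4, 9, 12}
… ∩ ⟦orange⟧ = {4, 9, 12} ∩ {1, 4, 9, 10, 11, 13} = {4, 9}
So ⟦orange pilot that vanished right of 2⟧ = {4, 9}.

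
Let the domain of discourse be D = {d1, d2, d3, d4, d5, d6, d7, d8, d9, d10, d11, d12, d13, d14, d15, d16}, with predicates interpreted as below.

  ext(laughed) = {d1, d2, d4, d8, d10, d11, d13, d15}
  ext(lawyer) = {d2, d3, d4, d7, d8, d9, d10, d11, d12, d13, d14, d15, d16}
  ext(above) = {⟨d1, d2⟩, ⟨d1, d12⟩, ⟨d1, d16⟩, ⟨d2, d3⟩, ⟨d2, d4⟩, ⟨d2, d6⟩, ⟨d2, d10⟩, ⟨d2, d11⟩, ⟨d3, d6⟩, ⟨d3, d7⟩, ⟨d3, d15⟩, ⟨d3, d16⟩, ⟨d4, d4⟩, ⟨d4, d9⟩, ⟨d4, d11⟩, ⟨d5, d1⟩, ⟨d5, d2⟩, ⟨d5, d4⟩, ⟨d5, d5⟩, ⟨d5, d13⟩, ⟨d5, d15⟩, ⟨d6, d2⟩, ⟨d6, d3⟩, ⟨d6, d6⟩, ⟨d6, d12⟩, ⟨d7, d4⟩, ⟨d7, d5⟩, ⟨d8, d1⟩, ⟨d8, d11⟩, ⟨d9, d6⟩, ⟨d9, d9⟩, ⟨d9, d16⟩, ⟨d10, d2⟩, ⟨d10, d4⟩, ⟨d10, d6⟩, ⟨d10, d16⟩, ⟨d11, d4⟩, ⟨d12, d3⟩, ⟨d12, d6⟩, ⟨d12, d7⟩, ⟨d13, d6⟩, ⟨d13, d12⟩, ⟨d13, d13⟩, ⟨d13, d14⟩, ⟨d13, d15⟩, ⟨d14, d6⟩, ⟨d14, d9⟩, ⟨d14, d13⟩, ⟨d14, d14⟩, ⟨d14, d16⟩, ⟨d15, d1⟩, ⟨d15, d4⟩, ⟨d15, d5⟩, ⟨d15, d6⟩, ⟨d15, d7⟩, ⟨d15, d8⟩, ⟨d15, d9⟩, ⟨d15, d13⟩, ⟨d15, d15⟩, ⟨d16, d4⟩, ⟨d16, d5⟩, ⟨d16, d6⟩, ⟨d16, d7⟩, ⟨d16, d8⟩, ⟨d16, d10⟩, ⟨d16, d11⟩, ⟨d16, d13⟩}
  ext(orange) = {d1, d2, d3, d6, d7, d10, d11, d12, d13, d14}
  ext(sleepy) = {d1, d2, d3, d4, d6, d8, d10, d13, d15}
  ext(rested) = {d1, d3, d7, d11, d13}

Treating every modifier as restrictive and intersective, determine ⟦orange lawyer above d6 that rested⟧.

⟦above d6⟧ = {x : ⟨x, d6⟩ ∈ ⟦above⟧} = {d2, d3, d6, d9, d10, d12, d13, d14, d15, d16}
⟦that rested⟧ = ⟦rested⟧ = {d1, d3, d7, d11, d13}
⟦lawyer⟧ = {d2, d3, d4, d7, d8, d9, d10, d11, d12, d13, d14, d15, d16}
… ∩ ⟦above d6⟧ = {d2, d3, d4, d7, d8, d9, d10, d11, d12, d13, d14, d15, d16} ∩ {d2, d3, d6, d9, d10, d12, d13, d14, d15, d16} = {d2, d3, d9, d10, d12, d13, d14, d15, d16}
… ∩ ⟦that rested⟧ = {d2, d3, d9, d10, d12, d13, d14, d15, d16} ∩ {d1, d3, d7, d11, d13} = {d3, d13}
… ∩ ⟦orange⟧ = {d3, d13} ∩ {d1, d2, d3, d6, d7, d10, d11, d12, d13, d14} = {d3, d13}
So ⟦orange lawyer above d6 that rested⟧ = {d3, d13}.

{d3, d13}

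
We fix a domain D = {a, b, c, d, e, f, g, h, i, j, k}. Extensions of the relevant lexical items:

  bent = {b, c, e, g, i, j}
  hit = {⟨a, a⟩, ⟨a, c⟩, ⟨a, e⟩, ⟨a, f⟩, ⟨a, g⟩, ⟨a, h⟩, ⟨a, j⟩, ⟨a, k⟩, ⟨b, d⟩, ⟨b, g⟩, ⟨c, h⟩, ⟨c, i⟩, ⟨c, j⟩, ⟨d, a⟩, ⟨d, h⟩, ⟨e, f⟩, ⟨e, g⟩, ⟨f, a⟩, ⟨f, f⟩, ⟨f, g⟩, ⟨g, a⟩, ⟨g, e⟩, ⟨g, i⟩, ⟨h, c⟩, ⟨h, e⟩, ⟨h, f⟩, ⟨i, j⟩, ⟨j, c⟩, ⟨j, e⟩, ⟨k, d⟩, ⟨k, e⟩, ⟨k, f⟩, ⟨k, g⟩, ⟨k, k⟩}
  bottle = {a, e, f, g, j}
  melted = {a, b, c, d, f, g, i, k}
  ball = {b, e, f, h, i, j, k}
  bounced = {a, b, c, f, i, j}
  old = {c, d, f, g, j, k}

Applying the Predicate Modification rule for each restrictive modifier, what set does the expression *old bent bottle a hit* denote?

⟦a hit⟧ = {x : ⟨a, x⟩ ∈ ⟦hit⟧} = {a, c, e, f, g, h, j, k}
⟦bottle⟧ = {a, e, f, g, j}
… ∩ ⟦a hit⟧ = {a, e, f, g, j} ∩ {a, c, e, f, g, h, j, k} = {a, e, f, g, j}
… ∩ ⟦old⟧ = {a, e, f, g, j} ∩ {c, d, f, g, j, k} = {f, g, j}
… ∩ ⟦bent⟧ = {f, g, j} ∩ {b, c, e, g, i, j} = {g, j}
So ⟦old bent bottle a hit⟧ = {g, j}.

{g, j}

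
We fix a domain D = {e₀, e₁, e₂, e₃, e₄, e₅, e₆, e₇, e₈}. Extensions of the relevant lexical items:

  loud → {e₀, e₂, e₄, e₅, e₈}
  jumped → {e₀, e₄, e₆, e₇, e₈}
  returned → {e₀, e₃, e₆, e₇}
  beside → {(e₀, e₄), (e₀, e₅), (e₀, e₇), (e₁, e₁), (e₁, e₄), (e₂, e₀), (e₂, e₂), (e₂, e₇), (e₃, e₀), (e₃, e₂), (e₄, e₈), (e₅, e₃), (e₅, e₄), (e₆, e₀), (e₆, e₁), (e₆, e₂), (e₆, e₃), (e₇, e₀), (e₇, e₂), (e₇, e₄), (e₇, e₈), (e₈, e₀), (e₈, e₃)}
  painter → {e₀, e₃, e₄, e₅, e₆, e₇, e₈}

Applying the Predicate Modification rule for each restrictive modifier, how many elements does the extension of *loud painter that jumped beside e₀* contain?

1

⟦that jumped⟧ = ⟦jumped⟧ = {e₀, e₄, e₆, e₇, e₈}
⟦beside e₀⟧ = {x : ⟨x, e₀⟩ ∈ ⟦beside⟧} = {e₂, e₃, e₆, e₇, e₈}
⟦painter⟧ = {e₀, e₃, e₄, e₅, e₆, e₇, e₈}
… ∩ ⟦that jumped⟧ = {e₀, e₃, e₄, e₅, e₆, e₇, e₈} ∩ {e₀, e₄, e₆, e₇, e₈} = {e₀, e₄, e₆, e₇, e₈}
… ∩ ⟦beside e₀⟧ = {e₀, e₄, e₆, e₇, e₈} ∩ {e₂, e₃, e₆, e₇, e₈} = {e₆, e₇, e₈}
… ∩ ⟦loud⟧ = {e₆, e₇, e₈} ∩ {e₀, e₂, e₄, e₅, e₈} = {e₈}
⟦loud painter that jumped beside e₀⟧ = {e₈}, so the cardinality is 1.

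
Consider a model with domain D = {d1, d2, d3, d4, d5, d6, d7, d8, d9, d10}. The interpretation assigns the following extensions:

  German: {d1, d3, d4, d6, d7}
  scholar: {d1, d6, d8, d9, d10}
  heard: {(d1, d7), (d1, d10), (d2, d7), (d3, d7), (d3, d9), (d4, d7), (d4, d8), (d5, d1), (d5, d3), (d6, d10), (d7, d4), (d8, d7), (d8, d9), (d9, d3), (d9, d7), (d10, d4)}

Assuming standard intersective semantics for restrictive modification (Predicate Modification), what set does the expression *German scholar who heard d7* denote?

{d1}

⟦who heard d7⟧ = {x : ⟨x, d7⟩ ∈ ⟦heard⟧} = {d1, d2, d3, d4, d8, d9}
⟦scholar⟧ = {d1, d6, d8, d9, d10}
… ∩ ⟦who heard d7⟧ = {d1, d6, d8, d9, d10} ∩ {d1, d2, d3, d4, d8, d9} = {d1, d8, d9}
… ∩ ⟦German⟧ = {d1, d8, d9} ∩ {d1, d3, d4, d6, d7} = {d1}
So ⟦German scholar who heard d7⟧ = {d1}.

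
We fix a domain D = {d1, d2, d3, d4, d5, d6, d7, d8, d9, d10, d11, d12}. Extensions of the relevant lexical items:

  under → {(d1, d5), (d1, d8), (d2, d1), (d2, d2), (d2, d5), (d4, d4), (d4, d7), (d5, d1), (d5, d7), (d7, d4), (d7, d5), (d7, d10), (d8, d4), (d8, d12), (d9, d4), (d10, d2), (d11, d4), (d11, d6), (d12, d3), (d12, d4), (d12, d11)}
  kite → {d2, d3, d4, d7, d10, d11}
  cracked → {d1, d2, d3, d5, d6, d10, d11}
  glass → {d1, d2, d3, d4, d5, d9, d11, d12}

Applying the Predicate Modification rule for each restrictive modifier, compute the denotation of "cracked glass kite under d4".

⟦under d4⟧ = {x : ⟨x, d4⟩ ∈ ⟦under⟧} = {d4, d7, d8, d9, d11, d12}
⟦kite⟧ = {d2, d3, d4, d7, d10, d11}
… ∩ ⟦under d4⟧ = {d2, d3, d4, d7, d10, d11} ∩ {d4, d7, d8, d9, d11, d12} = {d4, d7, d11}
… ∩ ⟦cracked⟧ = {d4, d7, d11} ∩ {d1, d2, d3, d5, d6, d10, d11} = {d11}
… ∩ ⟦glass⟧ = {d11} ∩ {d1, d2, d3, d4, d5, d9, d11, d12} = {d11}
So ⟦cracked glass kite under d4⟧ = {d11}.

{d11}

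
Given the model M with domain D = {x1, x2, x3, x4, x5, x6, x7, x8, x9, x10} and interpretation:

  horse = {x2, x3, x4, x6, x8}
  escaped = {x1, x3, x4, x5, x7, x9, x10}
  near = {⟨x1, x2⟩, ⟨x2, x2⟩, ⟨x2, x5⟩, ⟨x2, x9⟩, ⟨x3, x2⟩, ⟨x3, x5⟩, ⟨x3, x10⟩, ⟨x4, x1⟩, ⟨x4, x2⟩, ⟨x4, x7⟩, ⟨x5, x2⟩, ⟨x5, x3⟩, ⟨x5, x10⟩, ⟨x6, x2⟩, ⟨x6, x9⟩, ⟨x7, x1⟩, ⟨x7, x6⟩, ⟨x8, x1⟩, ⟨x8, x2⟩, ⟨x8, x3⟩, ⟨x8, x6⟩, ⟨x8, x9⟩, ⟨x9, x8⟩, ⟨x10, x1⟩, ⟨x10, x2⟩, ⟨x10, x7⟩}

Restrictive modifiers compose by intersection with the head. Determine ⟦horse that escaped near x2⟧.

{x3, x4}

⟦that escaped⟧ = ⟦escaped⟧ = {x1, x3, x4, x5, x7, x9, x10}
⟦near x2⟧ = {x : ⟨x, x2⟩ ∈ ⟦near⟧} = {x1, x2, x3, x4, x5, x6, x8, x10}
⟦horse⟧ = {x2, x3, x4, x6, x8}
… ∩ ⟦that escaped⟧ = {x2, x3, x4, x6, x8} ∩ {x1, x3, x4, x5, x7, x9, x10} = {x3, x4}
… ∩ ⟦near x2⟧ = {x3, x4} ∩ {x1, x2, x3, x4, x5, x6, x8, x10} = {x3, x4}
So ⟦horse that escaped near x2⟧ = {x3, x4}.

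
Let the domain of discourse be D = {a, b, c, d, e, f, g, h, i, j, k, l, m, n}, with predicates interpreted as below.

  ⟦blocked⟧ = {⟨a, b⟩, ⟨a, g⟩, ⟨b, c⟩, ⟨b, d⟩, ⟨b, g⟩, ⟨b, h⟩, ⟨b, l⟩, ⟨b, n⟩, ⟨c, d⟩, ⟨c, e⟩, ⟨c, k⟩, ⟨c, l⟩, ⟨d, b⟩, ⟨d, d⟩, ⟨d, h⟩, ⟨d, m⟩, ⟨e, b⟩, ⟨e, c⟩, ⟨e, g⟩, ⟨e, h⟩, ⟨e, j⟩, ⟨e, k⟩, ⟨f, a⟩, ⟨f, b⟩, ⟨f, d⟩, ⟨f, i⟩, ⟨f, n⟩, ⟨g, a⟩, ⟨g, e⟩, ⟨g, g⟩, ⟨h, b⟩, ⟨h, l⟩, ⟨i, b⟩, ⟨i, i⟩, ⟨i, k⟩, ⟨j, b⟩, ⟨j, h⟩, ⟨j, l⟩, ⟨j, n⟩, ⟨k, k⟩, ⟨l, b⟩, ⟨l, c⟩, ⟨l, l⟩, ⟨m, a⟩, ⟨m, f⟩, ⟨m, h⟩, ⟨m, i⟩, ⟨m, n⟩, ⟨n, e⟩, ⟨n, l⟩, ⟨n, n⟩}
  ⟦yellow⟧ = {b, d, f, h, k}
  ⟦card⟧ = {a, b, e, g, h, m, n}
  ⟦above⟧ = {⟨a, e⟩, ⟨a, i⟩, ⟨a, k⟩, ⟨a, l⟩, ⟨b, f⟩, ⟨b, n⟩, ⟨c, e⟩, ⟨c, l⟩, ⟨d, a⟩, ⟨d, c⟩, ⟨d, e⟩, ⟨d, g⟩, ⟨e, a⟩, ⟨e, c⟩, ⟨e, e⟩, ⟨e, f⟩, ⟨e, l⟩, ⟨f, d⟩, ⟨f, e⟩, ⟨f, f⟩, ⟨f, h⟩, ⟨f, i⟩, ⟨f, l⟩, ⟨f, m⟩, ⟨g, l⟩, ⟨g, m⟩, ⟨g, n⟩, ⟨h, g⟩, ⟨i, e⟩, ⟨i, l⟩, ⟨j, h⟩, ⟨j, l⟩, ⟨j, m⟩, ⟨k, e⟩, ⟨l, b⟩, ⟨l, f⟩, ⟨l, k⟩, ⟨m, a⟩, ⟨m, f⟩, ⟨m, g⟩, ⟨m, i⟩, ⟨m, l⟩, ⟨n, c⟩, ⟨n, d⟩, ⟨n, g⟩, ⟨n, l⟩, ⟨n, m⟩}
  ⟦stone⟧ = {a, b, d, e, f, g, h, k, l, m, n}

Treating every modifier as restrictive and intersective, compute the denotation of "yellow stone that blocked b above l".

⟦that blocked b⟧ = {x : ⟨x, b⟩ ∈ ⟦blocked⟧} = {a, d, e, f, h, i, j, l}
⟦above l⟧ = {x : ⟨x, l⟩ ∈ ⟦above⟧} = {a, c, e, f, g, i, j, m, n}
⟦stone⟧ = {a, b, d, e, f, g, h, k, l, m, n}
… ∩ ⟦that blocked b⟧ = {a, b, d, e, f, g, h, k, l, m, n} ∩ {a, d, e, f, h, i, j, l} = {a, d, e, f, h, l}
… ∩ ⟦above l⟧ = {a, d, e, f, h, l} ∩ {a, c, e, f, g, i, j, m, n} = {a, e, f}
… ∩ ⟦yellow⟧ = {a, e, f} ∩ {b, d, f, h, k} = {f}
So ⟦yellow stone that blocked b above l⟧ = {f}.

{f}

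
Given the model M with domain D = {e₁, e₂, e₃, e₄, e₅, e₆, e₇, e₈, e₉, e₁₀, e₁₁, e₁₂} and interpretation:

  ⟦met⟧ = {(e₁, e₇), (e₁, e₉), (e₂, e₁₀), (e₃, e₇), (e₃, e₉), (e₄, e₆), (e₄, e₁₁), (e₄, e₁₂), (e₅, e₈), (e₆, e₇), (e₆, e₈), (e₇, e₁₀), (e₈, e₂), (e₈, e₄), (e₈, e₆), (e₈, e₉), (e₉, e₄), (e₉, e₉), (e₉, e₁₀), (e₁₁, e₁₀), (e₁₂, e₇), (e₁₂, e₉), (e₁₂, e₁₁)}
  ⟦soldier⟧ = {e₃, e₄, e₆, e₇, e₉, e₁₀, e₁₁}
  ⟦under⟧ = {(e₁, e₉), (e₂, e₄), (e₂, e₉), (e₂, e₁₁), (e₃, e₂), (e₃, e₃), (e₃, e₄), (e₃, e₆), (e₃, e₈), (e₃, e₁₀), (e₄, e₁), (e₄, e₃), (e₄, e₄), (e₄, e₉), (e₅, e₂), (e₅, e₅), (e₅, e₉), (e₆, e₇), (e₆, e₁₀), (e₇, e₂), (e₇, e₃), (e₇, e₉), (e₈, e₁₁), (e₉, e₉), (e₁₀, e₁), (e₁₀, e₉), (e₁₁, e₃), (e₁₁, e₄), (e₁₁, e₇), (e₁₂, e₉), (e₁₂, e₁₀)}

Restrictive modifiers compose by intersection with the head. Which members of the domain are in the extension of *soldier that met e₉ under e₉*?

⟦that met e₉⟧ = {x : ⟨x, e₉⟩ ∈ ⟦met⟧} = {e₁, e₃, e₈, e₉, e₁₂}
⟦under e₉⟧ = {x : ⟨x, e₉⟩ ∈ ⟦under⟧} = {e₁, e₂, e₄, e₅, e₇, e₉, e₁₀, e₁₂}
⟦soldier⟧ = {e₃, e₄, e₆, e₇, e₉, e₁₀, e₁₁}
… ∩ ⟦that met e₉⟧ = {e₃, e₄, e₆, e₇, e₉, e₁₀, e₁₁} ∩ {e₁, e₃, e₈, e₉, e₁₂} = {e₃, e₉}
… ∩ ⟦under e₉⟧ = {e₃, e₉} ∩ {e₁, e₂, e₄, e₅, e₇, e₉, e₁₀, e₁₂} = {e₉}
So ⟦soldier that met e₉ under e₉⟧ = {e₉}.

{e₉}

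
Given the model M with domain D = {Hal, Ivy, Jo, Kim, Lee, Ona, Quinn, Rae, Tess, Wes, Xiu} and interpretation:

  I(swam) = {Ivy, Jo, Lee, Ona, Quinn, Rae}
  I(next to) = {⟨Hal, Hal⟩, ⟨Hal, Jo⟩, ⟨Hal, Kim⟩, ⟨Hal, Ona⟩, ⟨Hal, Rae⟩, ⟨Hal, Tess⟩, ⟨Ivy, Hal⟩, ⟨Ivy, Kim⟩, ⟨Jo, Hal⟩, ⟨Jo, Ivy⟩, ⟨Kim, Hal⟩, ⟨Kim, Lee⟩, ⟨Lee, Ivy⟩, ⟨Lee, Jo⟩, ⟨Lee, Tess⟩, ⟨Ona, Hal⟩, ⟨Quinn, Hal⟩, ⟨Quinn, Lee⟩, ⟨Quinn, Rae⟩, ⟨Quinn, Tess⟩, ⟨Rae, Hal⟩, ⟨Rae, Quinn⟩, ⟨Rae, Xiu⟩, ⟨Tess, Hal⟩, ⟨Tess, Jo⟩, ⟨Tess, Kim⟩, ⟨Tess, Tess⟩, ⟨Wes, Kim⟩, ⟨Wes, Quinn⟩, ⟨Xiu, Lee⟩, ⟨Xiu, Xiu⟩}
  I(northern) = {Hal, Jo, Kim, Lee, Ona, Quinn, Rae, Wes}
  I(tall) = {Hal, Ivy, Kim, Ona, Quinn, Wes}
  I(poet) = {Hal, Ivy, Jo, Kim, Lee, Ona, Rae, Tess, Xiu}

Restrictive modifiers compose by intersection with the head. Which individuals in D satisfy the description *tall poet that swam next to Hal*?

{Ivy, Ona}

⟦that swam⟧ = ⟦swam⟧ = {Ivy, Jo, Lee, Ona, Quinn, Rae}
⟦next to Hal⟧ = {x : ⟨x, Hal⟩ ∈ ⟦next to⟧} = {Hal, Ivy, Jo, Kim, Ona, Quinn, Rae, Tess}
⟦poet⟧ = {Hal, Ivy, Jo, Kim, Lee, Ona, Rae, Tess, Xiu}
… ∩ ⟦that swam⟧ = {Hal, Ivy, Jo, Kim, Lee, Ona, Rae, Tess, Xiu} ∩ {Ivy, Jo, Lee, Ona, Quinn, Rae} = {Ivy, Jo, Lee, Ona, Rae}
… ∩ ⟦next to Hal⟧ = {Ivy, Jo, Lee, Ona, Rae} ∩ {Hal, Ivy, Jo, Kim, Ona, Quinn, Rae, Tess} = {Ivy, Jo, Ona, Rae}
… ∩ ⟦tall⟧ = {Ivy, Jo, Ona, Rae} ∩ {Hal, Ivy, Kim, Ona, Quinn, Wes} = {Ivy, Ona}
So ⟦tall poet that swam next to Hal⟧ = {Ivy, Ona}.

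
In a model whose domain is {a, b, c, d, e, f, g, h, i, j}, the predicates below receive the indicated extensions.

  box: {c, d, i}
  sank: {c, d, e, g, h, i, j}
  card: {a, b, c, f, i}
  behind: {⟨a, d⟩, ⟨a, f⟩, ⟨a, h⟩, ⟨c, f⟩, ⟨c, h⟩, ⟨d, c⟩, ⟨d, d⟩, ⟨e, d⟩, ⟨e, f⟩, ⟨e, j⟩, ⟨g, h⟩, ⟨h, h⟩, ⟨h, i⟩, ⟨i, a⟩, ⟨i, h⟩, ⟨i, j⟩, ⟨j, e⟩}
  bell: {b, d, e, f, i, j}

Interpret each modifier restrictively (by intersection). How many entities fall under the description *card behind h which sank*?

2

⟦behind h⟧ = {x : ⟨x, h⟩ ∈ ⟦behind⟧} = {a, c, g, h, i}
⟦which sank⟧ = ⟦sank⟧ = {c, d, e, g, h, i, j}
⟦card⟧ = {a, b, c, f, i}
… ∩ ⟦behind h⟧ = {a, b, c, f, i} ∩ {a, c, g, h, i} = {a, c, i}
… ∩ ⟦which sank⟧ = {a, c, i} ∩ {c, d, e, g, h, i, j} = {c, i}
⟦card behind h which sank⟧ = {c, i}, so the cardinality is 2.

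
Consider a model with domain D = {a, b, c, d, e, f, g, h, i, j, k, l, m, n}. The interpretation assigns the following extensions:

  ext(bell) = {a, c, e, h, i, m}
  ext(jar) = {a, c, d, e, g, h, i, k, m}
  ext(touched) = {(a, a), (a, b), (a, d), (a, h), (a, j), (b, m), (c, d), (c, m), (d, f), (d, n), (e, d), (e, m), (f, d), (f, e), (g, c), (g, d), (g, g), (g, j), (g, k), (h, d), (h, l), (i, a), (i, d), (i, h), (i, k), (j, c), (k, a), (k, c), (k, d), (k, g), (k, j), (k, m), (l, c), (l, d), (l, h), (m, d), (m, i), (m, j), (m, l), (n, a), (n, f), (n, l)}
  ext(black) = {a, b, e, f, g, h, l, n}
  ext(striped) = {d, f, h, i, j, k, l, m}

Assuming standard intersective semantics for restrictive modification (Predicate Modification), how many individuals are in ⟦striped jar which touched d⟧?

4

⟦which touched d⟧ = {x : ⟨x, d⟩ ∈ ⟦touched⟧} = {a, c, e, f, g, h, i, k, l, m}
⟦jar⟧ = {a, c, d, e, g, h, i, k, m}
… ∩ ⟦which touched d⟧ = {a, c, d, e, g, h, i, k, m} ∩ {a, c, e, f, g, h, i, k, l, m} = {a, c, e, g, h, i, k, m}
… ∩ ⟦striped⟧ = {a, c, e, g, h, i, k, m} ∩ {d, f, h, i, j, k, l, m} = {h, i, k, m}
⟦striped jar which touched d⟧ = {h, i, k, m}, so the cardinality is 4.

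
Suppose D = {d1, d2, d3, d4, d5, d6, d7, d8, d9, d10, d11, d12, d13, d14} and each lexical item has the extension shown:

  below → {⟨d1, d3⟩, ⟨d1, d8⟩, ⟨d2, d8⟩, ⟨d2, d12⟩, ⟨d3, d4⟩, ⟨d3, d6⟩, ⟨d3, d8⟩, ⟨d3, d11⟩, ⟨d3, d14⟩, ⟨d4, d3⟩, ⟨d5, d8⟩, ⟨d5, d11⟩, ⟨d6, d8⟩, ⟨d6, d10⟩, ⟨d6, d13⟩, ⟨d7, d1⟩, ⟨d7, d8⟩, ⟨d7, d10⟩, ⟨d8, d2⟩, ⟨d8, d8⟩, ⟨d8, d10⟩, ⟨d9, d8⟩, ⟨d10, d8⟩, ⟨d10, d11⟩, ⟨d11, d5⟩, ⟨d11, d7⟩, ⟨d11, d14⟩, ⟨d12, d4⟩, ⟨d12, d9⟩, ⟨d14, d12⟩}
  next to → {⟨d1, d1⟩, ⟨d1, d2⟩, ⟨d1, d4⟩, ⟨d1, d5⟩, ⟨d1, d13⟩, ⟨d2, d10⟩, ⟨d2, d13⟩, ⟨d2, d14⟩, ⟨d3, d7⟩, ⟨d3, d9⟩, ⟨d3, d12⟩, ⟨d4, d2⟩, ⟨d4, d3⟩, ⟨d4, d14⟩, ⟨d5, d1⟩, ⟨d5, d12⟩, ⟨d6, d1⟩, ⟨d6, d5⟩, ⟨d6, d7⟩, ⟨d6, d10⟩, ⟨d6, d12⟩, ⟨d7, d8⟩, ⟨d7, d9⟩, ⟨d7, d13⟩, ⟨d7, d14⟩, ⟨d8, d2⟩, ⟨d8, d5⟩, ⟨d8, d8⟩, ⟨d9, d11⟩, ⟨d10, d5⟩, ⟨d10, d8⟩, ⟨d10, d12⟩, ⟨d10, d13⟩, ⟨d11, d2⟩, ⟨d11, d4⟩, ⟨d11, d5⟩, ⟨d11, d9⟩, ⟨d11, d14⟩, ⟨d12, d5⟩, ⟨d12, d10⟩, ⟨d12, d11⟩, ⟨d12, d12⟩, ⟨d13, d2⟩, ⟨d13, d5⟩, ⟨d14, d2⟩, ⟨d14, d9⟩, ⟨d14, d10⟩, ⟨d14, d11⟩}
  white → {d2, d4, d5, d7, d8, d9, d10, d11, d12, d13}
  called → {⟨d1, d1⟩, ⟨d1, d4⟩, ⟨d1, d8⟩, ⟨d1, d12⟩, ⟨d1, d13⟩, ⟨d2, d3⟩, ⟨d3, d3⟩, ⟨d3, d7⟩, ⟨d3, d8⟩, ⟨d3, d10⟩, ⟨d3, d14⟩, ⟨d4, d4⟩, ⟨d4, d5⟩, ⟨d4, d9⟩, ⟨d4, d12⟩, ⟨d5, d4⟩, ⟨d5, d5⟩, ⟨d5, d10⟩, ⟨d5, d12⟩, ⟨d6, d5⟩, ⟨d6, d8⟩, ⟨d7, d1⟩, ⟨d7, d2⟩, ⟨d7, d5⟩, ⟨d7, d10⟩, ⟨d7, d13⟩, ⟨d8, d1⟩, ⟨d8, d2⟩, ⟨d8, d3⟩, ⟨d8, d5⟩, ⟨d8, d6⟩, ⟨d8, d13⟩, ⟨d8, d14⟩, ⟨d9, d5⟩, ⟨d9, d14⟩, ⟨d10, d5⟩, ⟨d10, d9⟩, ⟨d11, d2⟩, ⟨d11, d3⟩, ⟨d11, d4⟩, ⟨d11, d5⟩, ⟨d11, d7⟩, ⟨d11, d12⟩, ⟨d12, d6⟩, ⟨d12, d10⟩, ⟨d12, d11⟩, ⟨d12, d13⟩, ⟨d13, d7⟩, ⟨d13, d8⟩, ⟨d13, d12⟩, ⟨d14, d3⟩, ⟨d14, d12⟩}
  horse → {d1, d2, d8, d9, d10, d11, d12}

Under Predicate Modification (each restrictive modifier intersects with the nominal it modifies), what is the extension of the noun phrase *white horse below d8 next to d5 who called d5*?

⟦below d8⟧ = {x : ⟨x, d8⟩ ∈ ⟦below⟧} = {d1, d2, d3, d5, d6, d7, d8, d9, d10}
⟦next to d5⟧ = {x : ⟨x, d5⟩ ∈ ⟦next to⟧} = {d1, d6, d8, d10, d11, d12, d13}
⟦who called d5⟧ = {x : ⟨x, d5⟩ ∈ ⟦called⟧} = {d4, d5, d6, d7, d8, d9, d10, d11}
⟦horse⟧ = {d1, d2, d8, d9, d10, d11, d12}
… ∩ ⟦below d8⟧ = {d1, d2, d8, d9, d10, d11, d12} ∩ {d1, d2, d3, d5, d6, d7, d8, d9, d10} = {d1, d2, d8, d9, d10}
… ∩ ⟦next to d5⟧ = {d1, d2, d8, d9, d10} ∩ {d1, d6, d8, d10, d11, d12, d13} = {d1, d8, d10}
… ∩ ⟦who called d5⟧ = {d1, d8, d10} ∩ {d4, d5, d6, d7, d8, d9, d10, d11} = {d8, d10}
… ∩ ⟦white⟧ = {d8, d10} ∩ {d2, d4, d5, d7, d8, d9, d10, d11, d12, d13} = {d8, d10}
So ⟦white horse below d8 next to d5 who called d5⟧ = {d8, d10}.

{d8, d10}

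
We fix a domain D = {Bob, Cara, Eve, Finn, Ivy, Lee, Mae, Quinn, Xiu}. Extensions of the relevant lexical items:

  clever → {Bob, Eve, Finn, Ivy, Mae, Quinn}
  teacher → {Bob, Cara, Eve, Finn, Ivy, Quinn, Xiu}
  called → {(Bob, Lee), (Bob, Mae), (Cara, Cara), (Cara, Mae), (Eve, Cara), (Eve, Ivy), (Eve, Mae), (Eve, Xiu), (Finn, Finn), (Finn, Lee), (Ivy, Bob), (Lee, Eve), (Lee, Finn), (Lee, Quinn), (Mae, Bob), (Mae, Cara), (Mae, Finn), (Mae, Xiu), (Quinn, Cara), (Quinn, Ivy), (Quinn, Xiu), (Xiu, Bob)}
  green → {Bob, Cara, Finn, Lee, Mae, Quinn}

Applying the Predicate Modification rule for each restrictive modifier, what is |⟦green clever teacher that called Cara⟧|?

⟦that called Cara⟧ = {x : ⟨x, Cara⟩ ∈ ⟦called⟧} = {Cara, Eve, Mae, Quinn}
⟦teacher⟧ = {Bob, Cara, Eve, Finn, Ivy, Quinn, Xiu}
… ∩ ⟦that called Cara⟧ = {Bob, Cara, Eve, Finn, Ivy, Quinn, Xiu} ∩ {Cara, Eve, Mae, Quinn} = {Cara, Eve, Quinn}
… ∩ ⟦green⟧ = {Cara, Eve, Quinn} ∩ {Bob, Cara, Finn, Lee, Mae, Quinn} = {Cara, Quinn}
… ∩ ⟦clever⟧ = {Cara, Quinn} ∩ {Bob, Eve, Finn, Ivy, Mae, Quinn} = {Quinn}
⟦green clever teacher that called Cara⟧ = {Quinn}, so the cardinality is 1.

1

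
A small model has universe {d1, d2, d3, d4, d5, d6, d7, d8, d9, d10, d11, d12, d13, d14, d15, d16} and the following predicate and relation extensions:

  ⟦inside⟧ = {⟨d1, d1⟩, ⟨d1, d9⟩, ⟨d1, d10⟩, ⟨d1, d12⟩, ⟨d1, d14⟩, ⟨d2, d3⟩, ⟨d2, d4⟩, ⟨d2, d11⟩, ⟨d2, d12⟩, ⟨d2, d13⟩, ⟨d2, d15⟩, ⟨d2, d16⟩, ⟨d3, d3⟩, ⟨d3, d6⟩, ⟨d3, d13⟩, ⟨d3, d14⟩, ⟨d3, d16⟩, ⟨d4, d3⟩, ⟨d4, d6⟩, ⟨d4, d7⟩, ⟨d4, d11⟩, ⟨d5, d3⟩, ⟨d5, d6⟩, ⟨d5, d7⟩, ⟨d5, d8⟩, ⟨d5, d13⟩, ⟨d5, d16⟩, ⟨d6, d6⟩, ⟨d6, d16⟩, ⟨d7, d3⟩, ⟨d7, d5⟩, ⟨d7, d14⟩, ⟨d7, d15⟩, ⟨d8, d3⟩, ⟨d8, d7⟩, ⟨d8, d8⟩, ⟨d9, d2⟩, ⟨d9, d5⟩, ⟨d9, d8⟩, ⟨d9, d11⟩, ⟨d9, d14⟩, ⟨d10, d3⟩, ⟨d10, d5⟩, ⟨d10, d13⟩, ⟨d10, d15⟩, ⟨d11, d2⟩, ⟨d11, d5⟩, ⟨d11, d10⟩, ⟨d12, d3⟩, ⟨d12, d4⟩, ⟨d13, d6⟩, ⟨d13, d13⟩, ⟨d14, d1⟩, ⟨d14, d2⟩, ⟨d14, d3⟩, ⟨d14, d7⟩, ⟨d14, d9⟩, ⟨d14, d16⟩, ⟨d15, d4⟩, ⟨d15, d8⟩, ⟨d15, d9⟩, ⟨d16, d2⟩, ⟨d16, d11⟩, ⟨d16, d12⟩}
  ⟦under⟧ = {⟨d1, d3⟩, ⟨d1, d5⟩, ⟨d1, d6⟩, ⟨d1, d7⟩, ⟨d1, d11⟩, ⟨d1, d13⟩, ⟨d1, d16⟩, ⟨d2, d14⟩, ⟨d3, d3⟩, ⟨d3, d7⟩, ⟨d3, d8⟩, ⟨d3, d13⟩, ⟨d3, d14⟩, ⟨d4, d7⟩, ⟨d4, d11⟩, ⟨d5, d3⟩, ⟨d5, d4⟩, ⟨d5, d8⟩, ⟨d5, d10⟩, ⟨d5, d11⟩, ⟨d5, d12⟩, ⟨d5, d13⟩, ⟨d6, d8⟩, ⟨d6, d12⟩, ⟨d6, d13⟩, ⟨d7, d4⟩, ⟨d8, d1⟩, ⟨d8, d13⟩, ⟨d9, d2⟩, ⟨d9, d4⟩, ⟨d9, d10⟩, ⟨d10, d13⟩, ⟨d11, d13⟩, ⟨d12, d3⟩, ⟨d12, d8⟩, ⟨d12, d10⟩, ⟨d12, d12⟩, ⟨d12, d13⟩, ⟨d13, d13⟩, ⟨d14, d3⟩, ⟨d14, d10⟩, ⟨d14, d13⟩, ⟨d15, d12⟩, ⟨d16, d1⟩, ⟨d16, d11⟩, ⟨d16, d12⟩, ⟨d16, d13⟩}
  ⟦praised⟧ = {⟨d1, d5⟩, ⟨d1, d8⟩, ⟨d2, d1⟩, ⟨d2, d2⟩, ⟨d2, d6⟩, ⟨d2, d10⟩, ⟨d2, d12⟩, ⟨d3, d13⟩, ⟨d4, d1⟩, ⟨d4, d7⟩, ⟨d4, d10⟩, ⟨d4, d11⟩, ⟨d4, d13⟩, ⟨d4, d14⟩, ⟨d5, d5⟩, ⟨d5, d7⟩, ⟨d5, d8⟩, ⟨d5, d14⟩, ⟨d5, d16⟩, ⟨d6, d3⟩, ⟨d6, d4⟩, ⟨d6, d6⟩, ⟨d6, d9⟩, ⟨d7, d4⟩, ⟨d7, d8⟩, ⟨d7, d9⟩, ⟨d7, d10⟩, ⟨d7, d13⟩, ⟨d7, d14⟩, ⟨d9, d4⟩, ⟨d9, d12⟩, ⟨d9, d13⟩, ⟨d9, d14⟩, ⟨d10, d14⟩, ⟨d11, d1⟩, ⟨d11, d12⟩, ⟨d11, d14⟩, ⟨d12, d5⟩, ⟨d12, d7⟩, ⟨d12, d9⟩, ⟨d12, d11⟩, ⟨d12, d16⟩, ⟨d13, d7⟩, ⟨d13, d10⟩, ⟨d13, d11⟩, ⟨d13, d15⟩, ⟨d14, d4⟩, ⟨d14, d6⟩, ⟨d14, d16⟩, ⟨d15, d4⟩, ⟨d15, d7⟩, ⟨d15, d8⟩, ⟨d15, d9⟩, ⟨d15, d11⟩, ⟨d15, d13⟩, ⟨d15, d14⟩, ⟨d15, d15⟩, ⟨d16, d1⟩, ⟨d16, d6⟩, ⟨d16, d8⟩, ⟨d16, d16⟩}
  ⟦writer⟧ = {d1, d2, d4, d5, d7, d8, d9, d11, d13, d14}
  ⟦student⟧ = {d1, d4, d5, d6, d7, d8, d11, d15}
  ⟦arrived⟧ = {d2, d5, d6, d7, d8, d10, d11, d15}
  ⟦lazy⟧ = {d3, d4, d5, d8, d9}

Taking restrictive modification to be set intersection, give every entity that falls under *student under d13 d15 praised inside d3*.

{d8}

⟦under d13⟧ = {x : ⟨x, d13⟩ ∈ ⟦under⟧} = {d1, d3, d5, d6, d8, d10, d11, d12, d13, d14, d16}
⟦d15 praised⟧ = {x : ⟨d15, x⟩ ∈ ⟦praised⟧} = {d4, d7, d8, d9, d11, d13, d14, d15}
⟦inside d3⟧ = {x : ⟨x, d3⟩ ∈ ⟦inside⟧} = {d2, d3, d4, d5, d7, d8, d10, d12, d14}
⟦student⟧ = {d1, d4, d5, d6, d7, d8, d11, d15}
… ∩ ⟦under d13⟧ = {d1, d4, d5, d6, d7, d8, d11, d15} ∩ {d1, d3, d5, d6, d8, d10, d11, d12, d13, d14, d16} = {d1, d5, d6, d8, d11}
… ∩ ⟦d15 praised⟧ = {d1, d5, d6, d8, d11} ∩ {d4, d7, d8, d9, d11, d13, d14, d15} = {d8, d11}
… ∩ ⟦inside d3⟧ = {d8, d11} ∩ {d2, d3, d4, d5, d7, d8, d10, d12, d14} = {d8}
So ⟦student under d13 d15 praised inside d3⟧ = {d8}.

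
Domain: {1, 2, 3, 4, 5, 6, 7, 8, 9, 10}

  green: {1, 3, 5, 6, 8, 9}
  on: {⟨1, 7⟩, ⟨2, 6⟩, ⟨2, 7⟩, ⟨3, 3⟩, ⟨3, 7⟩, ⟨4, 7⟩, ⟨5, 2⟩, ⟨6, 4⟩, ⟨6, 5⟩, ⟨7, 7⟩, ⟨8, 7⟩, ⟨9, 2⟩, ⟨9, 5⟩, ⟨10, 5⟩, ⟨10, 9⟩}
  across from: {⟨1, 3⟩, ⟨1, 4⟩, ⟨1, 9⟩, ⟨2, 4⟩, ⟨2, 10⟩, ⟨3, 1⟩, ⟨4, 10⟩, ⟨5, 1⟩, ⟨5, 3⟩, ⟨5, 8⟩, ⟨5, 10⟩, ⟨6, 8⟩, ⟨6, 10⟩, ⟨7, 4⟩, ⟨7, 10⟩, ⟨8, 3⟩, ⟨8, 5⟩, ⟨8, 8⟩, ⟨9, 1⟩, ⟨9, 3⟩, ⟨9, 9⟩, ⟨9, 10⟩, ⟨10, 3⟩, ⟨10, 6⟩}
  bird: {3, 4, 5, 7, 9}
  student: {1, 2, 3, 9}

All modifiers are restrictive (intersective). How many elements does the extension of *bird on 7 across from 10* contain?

2

⟦on 7⟧ = {x : ⟨x, 7⟩ ∈ ⟦on⟧} = {1, 2, 3, 4, 7, 8}
⟦across from 10⟧ = {x : ⟨x, 10⟩ ∈ ⟦across from⟧} = {2, 4, 5, 6, 7, 9}
⟦bird⟧ = {3, 4, 5, 7, 9}
… ∩ ⟦on 7⟧ = {3, 4, 5, 7, 9} ∩ {1, 2, 3, 4, 7, 8} = {3, 4, 7}
… ∩ ⟦across from 10⟧ = {3, 4, 7} ∩ {2, 4, 5, 6, 7, 9} = {4, 7}
⟦bird on 7 across from 10⟧ = {4, 7}, so the cardinality is 2.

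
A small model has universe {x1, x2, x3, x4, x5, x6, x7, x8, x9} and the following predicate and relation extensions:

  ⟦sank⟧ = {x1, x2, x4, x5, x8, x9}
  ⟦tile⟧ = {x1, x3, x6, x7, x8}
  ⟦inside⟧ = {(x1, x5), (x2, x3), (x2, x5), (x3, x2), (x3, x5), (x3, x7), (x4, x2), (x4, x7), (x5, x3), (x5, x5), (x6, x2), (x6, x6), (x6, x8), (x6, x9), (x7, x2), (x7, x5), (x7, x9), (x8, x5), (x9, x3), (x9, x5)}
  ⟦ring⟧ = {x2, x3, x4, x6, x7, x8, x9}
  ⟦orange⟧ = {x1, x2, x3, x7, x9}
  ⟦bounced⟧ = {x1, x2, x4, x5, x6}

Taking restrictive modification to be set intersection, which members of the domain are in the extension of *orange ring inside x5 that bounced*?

⟦inside x5⟧ = {x : ⟨x, x5⟩ ∈ ⟦inside⟧} = {x1, x2, x3, x5, x7, x8, x9}
⟦that bounced⟧ = ⟦bounced⟧ = {x1, x2, x4, x5, x6}
⟦ring⟧ = {x2, x3, x4, x6, x7, x8, x9}
… ∩ ⟦inside x5⟧ = {x2, x3, x4, x6, x7, x8, x9} ∩ {x1, x2, x3, x5, x7, x8, x9} = {x2, x3, x7, x8, x9}
… ∩ ⟦that bounced⟧ = {x2, x3, x7, x8, x9} ∩ {x1, x2, x4, x5, x6} = {x2}
… ∩ ⟦orange⟧ = {x2} ∩ {x1, x2, x3, x7, x9} = {x2}
So ⟦orange ring inside x5 that bounced⟧ = {x2}.

{x2}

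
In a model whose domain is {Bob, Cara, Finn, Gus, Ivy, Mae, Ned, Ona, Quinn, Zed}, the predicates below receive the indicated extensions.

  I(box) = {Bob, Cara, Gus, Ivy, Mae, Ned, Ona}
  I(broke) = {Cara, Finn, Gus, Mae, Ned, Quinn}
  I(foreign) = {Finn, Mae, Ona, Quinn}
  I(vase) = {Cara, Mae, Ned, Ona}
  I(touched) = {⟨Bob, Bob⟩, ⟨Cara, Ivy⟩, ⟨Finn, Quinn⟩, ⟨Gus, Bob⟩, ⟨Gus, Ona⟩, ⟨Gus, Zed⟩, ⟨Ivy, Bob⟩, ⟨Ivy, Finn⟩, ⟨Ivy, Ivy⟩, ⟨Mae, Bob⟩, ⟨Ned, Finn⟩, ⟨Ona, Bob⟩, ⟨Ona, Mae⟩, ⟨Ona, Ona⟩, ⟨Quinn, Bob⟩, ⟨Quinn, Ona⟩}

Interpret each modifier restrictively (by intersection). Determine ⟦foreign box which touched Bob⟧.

⟦which touched Bob⟧ = {x : ⟨x, Bob⟩ ∈ ⟦touched⟧} = {Bob, Gus, Ivy, Mae, Ona, Quinn}
⟦box⟧ = {Bob, Cara, Gus, Ivy, Mae, Ned, Ona}
… ∩ ⟦which touched Bob⟧ = {Bob, Cara, Gus, Ivy, Mae, Ned, Ona} ∩ {Bob, Gus, Ivy, Mae, Ona, Quinn} = {Bob, Gus, Ivy, Mae, Ona}
… ∩ ⟦foreign⟧ = {Bob, Gus, Ivy, Mae, Ona} ∩ {Finn, Mae, Ona, Quinn} = {Mae, Ona}
So ⟦foreign box which touched Bob⟧ = {Mae, Ona}.

{Mae, Ona}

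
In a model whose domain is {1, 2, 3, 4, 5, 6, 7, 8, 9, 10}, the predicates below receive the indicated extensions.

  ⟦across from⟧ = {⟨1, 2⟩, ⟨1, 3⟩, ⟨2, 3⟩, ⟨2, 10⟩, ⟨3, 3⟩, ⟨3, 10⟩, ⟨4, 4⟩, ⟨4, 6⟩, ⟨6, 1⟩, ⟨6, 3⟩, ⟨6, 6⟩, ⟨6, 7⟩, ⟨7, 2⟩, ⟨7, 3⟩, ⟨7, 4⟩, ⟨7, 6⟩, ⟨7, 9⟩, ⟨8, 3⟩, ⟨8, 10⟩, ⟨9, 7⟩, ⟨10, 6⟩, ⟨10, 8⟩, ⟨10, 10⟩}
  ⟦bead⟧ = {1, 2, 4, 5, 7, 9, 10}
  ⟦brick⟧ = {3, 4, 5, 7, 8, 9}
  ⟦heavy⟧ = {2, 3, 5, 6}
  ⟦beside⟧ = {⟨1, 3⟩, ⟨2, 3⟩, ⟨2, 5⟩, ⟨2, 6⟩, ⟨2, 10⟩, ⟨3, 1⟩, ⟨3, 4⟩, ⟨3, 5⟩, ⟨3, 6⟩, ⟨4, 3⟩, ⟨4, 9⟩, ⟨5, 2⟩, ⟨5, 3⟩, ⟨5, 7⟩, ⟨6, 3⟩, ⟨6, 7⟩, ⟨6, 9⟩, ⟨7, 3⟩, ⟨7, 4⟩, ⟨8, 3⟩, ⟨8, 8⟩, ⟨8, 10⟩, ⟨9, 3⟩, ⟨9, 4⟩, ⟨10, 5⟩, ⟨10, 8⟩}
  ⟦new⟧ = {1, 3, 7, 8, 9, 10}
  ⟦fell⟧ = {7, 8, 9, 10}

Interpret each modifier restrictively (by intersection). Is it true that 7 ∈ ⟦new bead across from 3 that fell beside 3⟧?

⟦across from 3⟧ = {x : ⟨x, 3⟩ ∈ ⟦across from⟧} = {1, 2, 3, 6, 7, 8}
⟦that fell⟧ = ⟦fell⟧ = {7, 8, 9, 10}
⟦beside 3⟧ = {x : ⟨x, 3⟩ ∈ ⟦beside⟧} = {1, 2, 4, 5, 6, 7, 8, 9}
⟦bead⟧ = {1, 2, 4, 5, 7, 9, 10}
… ∩ ⟦across from 3⟧ = {1, 2, 4, 5, 7, 9, 10} ∩ {1, 2, 3, 6, 7, 8} = {1, 2, 7}
… ∩ ⟦that fell⟧ = {1, 2, 7} ∩ {7, 8, 9, 10} = {7}
… ∩ ⟦beside 3⟧ = {7} ∩ {1, 2, 4, 5, 6, 7, 8, 9} = {7}
… ∩ ⟦new⟧ = {7} ∩ {1, 3, 7, 8, 9, 10} = {7}
⟦new bead across from 3 that fell beside 3⟧ = {7}; 7 ∈ this set.

yes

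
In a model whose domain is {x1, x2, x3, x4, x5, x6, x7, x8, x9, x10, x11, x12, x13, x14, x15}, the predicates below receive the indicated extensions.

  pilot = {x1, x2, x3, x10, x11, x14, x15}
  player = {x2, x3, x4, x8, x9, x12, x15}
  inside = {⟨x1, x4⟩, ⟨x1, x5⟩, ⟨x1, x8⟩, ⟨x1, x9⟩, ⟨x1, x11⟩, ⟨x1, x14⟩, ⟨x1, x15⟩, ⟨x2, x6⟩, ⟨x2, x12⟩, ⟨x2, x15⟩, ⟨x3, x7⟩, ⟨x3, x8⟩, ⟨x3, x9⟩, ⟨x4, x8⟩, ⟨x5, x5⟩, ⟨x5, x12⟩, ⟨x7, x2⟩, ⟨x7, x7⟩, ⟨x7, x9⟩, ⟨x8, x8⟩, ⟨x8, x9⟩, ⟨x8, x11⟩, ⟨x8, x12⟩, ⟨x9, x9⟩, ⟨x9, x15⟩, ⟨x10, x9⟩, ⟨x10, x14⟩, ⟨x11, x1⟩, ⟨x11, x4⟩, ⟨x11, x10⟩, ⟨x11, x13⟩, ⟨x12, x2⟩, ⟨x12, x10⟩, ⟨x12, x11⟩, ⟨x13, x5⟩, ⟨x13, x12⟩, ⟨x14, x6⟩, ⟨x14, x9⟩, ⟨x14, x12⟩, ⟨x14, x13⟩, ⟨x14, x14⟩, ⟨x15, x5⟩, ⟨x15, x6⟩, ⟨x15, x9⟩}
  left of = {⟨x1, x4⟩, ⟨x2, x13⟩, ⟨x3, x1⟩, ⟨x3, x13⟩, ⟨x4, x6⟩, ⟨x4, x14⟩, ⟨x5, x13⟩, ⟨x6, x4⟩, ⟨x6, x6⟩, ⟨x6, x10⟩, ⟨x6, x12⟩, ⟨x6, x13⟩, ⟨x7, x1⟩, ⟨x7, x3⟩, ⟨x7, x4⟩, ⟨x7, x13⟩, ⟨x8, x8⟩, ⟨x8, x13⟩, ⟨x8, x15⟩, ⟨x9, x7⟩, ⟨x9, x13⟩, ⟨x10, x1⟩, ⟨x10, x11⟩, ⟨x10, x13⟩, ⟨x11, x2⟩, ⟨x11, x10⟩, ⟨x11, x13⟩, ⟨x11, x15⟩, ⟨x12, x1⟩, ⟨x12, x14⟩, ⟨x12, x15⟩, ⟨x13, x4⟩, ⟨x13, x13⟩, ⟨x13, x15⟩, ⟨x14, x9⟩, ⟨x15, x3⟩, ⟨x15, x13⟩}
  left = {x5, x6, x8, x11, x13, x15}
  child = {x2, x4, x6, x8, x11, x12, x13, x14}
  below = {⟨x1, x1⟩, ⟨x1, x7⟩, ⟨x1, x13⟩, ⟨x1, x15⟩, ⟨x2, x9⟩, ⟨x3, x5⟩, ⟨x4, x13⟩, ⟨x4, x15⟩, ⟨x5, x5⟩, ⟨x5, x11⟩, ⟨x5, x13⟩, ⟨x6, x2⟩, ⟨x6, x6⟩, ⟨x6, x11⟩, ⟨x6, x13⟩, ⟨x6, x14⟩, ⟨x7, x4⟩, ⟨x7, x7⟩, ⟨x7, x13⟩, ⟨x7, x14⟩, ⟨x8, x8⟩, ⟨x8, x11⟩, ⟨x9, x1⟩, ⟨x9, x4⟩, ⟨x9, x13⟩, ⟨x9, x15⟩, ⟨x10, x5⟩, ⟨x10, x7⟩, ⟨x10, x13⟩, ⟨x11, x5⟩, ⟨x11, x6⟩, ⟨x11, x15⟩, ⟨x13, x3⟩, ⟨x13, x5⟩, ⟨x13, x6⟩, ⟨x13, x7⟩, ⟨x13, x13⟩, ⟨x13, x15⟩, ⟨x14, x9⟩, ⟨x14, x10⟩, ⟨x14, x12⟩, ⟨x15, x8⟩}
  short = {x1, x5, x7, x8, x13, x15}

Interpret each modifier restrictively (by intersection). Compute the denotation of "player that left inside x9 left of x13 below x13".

⟦that left⟧ = ⟦left⟧ = {x5, x6, x8, x11, x13, x15}
⟦inside x9⟧ = {x : ⟨x, x9⟩ ∈ ⟦inside⟧} = {x1, x3, x7, x8, x9, x10, x14, x15}
⟦left of x13⟧ = {x : ⟨x, x13⟩ ∈ ⟦left of⟧} = {x2, x3, x5, x6, x7, x8, x9, x10, x11, x13, x15}
⟦below x13⟧ = {x : ⟨x, x13⟩ ∈ ⟦below⟧} = {x1, x4, x5, x6, x7, x9, x10, x13}
⟦player⟧ = {x2, x3, x4, x8, x9, x12, x15}
… ∩ ⟦that left⟧ = {x2, x3, x4, x8, x9, x12, x15} ∩ {x5, x6, x8, x11, x13, x15} = {x8, x15}
… ∩ ⟦inside x9⟧ = {x8, x15} ∩ {x1, x3, x7, x8, x9, x10, x14, x15} = {x8, x15}
… ∩ ⟦left of x13⟧ = {x8, x15} ∩ {x2, x3, x5, x6, x7, x8, x9, x10, x11, x13, x15} = {x8, x15}
… ∩ ⟦below x13⟧ = {x8, x15} ∩ {x1, x4, x5, x6, x7, x9, x10, x13} = ∅
So ⟦player that left inside x9 left of x13 below x13⟧ = {}.

{}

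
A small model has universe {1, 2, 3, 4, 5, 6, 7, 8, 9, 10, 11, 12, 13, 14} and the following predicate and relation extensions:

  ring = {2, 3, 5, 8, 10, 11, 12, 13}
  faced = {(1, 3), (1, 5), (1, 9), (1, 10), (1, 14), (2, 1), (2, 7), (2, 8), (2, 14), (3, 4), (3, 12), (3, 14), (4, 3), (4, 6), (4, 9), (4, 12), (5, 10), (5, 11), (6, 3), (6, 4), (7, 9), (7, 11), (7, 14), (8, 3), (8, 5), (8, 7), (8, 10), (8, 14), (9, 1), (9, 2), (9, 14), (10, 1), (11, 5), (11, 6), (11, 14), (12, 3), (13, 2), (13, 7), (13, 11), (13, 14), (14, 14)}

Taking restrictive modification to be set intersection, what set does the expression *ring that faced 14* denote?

{2, 3, 8, 11, 13}

⟦that faced 14⟧ = {x : ⟨x, 14⟩ ∈ ⟦faced⟧} = {1, 2, 3, 7, 8, 9, 11, 13, 14}
⟦ring⟧ = {2, 3, 5, 8, 10, 11, 12, 13}
… ∩ ⟦that faced 14⟧ = {2, 3, 5, 8, 10, 11, 12, 13} ∩ {1, 2, 3, 7, 8, 9, 11, 13, 14} = {2, 3, 8, 11, 13}
So ⟦ring that faced 14⟧ = {2, 3, 8, 11, 13}.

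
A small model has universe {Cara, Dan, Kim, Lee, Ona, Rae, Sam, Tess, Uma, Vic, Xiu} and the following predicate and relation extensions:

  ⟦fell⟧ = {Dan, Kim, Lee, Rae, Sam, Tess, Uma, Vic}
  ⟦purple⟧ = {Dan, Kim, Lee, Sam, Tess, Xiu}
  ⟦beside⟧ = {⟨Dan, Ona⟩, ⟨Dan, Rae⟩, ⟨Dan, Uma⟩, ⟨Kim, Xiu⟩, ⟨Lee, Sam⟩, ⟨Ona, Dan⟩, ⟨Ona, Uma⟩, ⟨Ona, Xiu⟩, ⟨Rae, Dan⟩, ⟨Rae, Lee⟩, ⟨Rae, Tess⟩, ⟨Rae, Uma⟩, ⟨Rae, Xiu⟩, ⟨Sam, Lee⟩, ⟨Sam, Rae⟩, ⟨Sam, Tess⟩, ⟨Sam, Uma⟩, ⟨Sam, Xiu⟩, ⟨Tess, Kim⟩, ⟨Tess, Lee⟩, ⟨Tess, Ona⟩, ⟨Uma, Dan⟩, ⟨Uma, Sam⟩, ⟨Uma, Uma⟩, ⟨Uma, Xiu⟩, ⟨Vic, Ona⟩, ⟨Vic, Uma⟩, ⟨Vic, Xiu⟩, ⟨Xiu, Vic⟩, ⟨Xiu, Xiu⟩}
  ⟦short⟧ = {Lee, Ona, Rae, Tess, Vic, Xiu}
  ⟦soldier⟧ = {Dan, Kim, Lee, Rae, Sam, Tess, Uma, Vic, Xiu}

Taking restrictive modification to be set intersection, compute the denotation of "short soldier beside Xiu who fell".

{Rae, Vic}

⟦beside Xiu⟧ = {x : ⟨x, Xiu⟩ ∈ ⟦beside⟧} = {Kim, Ona, Rae, Sam, Uma, Vic, Xiu}
⟦who fell⟧ = ⟦fell⟧ = {Dan, Kim, Lee, Rae, Sam, Tess, Uma, Vic}
⟦soldier⟧ = {Dan, Kim, Lee, Rae, Sam, Tess, Uma, Vic, Xiu}
… ∩ ⟦beside Xiu⟧ = {Dan, Kim, Lee, Rae, Sam, Tess, Uma, Vic, Xiu} ∩ {Kim, Ona, Rae, Sam, Uma, Vic, Xiu} = {Kim, Rae, Sam, Uma, Vic, Xiu}
… ∩ ⟦who fell⟧ = {Kim, Rae, Sam, Uma, Vic, Xiu} ∩ {Dan, Kim, Lee, Rae, Sam, Tess, Uma, Vic} = {Kim, Rae, Sam, Uma, Vic}
… ∩ ⟦short⟧ = {Kim, Rae, Sam, Uma, Vic} ∩ {Lee, Ona, Rae, Tess, Vic, Xiu} = {Rae, Vic}
So ⟦short soldier beside Xiu who fell⟧ = {Rae, Vic}.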